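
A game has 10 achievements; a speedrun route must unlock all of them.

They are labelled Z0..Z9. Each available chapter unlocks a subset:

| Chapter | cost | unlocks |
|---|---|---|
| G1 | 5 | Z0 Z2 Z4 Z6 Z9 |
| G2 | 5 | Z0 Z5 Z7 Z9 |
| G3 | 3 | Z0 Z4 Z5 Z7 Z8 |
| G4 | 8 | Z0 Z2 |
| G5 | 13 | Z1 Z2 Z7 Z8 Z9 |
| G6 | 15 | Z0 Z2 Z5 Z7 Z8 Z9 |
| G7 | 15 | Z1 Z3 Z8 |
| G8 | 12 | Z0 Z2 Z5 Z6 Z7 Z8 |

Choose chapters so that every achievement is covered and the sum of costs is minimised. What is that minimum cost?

23

G1, G3, G7 together cover every achievement (G1 ∪ G3 ∪ G7 = {Z0, Z1, Z2, Z3, Z4, Z5, Z6, Z7, Z8, Z9}); total cost 5 + 3 + 15 = 23.
No covering selection has total cost below 23.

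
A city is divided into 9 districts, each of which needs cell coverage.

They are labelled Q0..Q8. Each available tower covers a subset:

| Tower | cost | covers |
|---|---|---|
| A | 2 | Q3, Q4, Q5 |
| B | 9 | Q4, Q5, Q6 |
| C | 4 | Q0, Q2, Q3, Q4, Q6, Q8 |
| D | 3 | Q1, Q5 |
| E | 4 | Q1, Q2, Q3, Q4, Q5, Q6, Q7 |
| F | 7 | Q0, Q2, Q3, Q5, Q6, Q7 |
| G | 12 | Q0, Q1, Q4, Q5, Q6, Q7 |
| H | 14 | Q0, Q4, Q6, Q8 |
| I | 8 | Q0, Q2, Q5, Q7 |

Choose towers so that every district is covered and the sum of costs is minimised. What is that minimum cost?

8

C, E together cover every district (C ∪ E = {Q0, Q1, Q2, Q3, Q4, Q5, Q6, Q7, Q8}); total cost 4 + 4 = 8.
No covering selection has total cost below 8.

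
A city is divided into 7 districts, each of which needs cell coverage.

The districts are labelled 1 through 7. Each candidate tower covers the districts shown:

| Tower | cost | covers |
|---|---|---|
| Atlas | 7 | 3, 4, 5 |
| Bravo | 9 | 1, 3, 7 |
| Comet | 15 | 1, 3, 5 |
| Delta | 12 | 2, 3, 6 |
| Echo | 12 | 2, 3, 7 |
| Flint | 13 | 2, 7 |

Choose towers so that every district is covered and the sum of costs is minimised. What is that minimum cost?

28

Atlas, Bravo, Delta together cover every district (Atlas ∪ Bravo ∪ Delta = {1, 2, 3, 4, 5, 6, 7}); total cost 7 + 9 + 12 = 28.
No covering selection has total cost below 28.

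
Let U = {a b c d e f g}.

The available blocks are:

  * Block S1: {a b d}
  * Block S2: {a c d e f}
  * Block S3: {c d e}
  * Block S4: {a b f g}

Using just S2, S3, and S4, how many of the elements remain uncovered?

Union of S2, S3, S4 = {a, b, c, d, e, f, g} — that's every element, so 0 are uncovered.

0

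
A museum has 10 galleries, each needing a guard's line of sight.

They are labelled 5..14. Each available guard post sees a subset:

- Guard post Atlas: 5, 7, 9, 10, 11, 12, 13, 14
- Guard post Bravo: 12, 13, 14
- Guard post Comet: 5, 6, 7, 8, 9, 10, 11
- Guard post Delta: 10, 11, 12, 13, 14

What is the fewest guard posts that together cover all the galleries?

2

Take {Bravo, Comet}. Their union is {5, 6, 7, 8, 9, 10, 11, 12, 13, 14}, which is all 10 galleries.
No single guard post has all 10 galleries (the largest, Atlas, has 8), so 2 is optimal.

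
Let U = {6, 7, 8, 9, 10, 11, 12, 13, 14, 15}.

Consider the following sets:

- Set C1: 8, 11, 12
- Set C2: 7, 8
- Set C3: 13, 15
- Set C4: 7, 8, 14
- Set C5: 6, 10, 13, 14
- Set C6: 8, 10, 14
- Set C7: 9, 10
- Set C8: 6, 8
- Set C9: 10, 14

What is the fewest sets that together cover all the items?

C1, C2, C3, C5, and C7 cover everything between them: the union {6, 7, 8, 9, 10, 11, 12, 13, 14, 15} is all of U.
No 4 of the 9 sets cover everything (all 126 combinations miss at least one item), so 5 is optimal.

5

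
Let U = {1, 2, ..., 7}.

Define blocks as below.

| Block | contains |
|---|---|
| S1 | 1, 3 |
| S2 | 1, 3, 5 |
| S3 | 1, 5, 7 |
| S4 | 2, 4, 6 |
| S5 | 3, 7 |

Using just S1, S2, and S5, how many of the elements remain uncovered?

Union of S1, S2, S5 = {1, 3, 5, 7}.
Not covered: 2, 4, 6 — 3 elements.

3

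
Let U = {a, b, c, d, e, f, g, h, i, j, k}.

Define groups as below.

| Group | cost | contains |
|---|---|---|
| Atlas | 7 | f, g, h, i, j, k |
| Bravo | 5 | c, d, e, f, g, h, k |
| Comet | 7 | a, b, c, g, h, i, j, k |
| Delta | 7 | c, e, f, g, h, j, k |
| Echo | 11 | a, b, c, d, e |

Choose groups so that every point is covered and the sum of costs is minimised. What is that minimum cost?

Bravo, Comet together cover every point (Bravo ∪ Comet = {a, b, c, d, e, f, g, h, i, j, k}); total cost 5 + 7 = 12.
No covering selection has total cost below 12.

12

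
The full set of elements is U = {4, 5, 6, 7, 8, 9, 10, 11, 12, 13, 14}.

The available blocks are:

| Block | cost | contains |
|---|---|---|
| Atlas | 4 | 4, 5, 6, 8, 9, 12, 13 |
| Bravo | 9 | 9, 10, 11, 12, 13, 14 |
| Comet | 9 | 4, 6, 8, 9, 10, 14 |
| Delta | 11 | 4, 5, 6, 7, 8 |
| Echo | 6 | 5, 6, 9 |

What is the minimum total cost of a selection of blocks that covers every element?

20

Bravo, Delta together cover every element (Bravo ∪ Delta = {4, 5, 6, 7, 8, 9, 10, 11, 12, 13, 14}); total cost 9 + 11 = 20.
The greedy pick Atlas, Bravo, Delta costs 24; no covering selection beats 20.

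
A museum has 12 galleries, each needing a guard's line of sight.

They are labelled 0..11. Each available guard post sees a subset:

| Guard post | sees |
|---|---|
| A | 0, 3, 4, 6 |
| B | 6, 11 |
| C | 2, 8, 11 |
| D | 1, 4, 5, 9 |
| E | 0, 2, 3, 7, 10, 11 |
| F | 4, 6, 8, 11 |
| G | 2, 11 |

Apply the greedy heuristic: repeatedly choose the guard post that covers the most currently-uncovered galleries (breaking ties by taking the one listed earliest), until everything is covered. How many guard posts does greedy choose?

Greedy: pick E (covers 6 new) → pick D (covers 4 new) → pick F (covers 2 new). Total picks: 3.

3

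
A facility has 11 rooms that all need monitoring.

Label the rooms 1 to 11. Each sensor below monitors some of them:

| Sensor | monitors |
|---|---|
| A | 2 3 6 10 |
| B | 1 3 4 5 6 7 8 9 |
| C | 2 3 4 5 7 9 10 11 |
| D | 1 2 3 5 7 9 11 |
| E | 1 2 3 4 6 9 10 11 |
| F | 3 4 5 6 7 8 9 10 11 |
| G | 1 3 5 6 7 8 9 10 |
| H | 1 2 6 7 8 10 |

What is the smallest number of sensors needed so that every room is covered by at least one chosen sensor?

2

B and C together: B ∪ C = {1, 2, 3, 4, 5, 6, 7, 8, 9, 10, 11} — every room is covered.
No single sensor has all 11 rooms (the largest, F, has 9), so 2 is optimal.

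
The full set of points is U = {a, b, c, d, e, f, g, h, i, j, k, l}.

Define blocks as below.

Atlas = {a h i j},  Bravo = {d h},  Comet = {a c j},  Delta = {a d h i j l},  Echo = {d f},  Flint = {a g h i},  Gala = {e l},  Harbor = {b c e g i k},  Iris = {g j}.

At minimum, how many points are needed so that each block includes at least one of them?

The 4 points {a, d, e, g} hit every block.
No choice of 3 points meets every block, so 4 is the minimum.

4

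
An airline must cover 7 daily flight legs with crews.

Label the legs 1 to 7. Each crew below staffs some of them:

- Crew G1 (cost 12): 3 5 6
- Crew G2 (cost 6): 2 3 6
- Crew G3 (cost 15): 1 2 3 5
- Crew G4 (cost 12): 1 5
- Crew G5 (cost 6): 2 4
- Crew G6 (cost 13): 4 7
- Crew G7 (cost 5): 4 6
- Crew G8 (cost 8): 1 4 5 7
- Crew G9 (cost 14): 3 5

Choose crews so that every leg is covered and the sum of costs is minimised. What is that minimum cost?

G2, G8 together cover every leg (G2 ∪ G8 = {1, 2, 3, 4, 5, 6, 7}); total cost 6 + 8 = 14.
No covering selection has total cost below 14.

14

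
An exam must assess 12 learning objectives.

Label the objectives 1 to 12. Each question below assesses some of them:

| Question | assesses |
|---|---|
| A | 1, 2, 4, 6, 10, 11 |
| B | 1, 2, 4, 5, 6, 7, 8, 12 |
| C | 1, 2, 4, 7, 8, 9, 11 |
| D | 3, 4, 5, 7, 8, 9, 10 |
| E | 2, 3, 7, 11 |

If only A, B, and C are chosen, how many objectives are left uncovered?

1

Union of A, B, C = {1, 2, 4, 5, 6, 7, 8, 9, 10, 11, 12}.
Not covered: 3 — 1 objective.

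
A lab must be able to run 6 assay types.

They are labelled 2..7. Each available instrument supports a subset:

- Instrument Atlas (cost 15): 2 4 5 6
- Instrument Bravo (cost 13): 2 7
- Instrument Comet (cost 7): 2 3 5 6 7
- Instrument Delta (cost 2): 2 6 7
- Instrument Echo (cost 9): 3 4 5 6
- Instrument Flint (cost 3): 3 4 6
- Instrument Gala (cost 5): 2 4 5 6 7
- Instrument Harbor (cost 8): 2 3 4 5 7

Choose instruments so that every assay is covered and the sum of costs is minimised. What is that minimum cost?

Flint, Gala together cover every assay (Flint ∪ Gala = {2, 3, 4, 5, 6, 7}); total cost 3 + 5 = 8.
The greedy pick Delta, Flint, Gala costs 10; no covering selection beats 8.

8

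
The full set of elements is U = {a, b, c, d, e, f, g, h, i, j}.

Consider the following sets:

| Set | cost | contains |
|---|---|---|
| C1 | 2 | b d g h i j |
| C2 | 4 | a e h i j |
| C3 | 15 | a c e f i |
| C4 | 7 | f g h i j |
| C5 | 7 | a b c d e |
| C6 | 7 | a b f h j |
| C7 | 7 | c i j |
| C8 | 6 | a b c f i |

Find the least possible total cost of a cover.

12

C1, C2, C8 together cover every element (C1 ∪ C2 ∪ C8 = {a, b, c, d, e, f, g, h, i, j}); total cost 2 + 4 + 6 = 12.
No covering selection has total cost below 12.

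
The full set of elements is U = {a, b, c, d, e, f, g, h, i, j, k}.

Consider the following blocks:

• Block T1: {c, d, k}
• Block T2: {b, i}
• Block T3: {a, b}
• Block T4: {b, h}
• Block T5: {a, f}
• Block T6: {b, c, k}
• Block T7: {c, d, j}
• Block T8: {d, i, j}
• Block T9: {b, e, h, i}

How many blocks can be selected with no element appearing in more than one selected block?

3

T5, T7, T9 are pairwise disjoint (T5={a,f}; T7={c,d,j}; T9={b,e,h,i}).
Every remaining block overlaps one of these, and no 4 of the listed blocks are pairwise disjoint, so 3 is the maximum.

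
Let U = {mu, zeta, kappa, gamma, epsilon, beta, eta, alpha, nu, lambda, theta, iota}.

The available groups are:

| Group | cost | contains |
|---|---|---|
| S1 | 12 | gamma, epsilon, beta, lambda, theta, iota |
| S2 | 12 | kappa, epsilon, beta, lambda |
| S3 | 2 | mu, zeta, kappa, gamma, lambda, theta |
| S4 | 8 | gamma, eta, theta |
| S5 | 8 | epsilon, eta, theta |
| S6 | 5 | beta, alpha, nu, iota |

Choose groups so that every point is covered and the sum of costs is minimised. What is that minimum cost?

S3, S5, S6 together cover every point (S3 ∪ S5 ∪ S6 = {mu, zeta, kappa, gamma, epsilon, beta, eta, alpha, nu, lambda, theta, iota}); total cost 2 + 8 + 5 = 15.
No covering selection has total cost below 15.

15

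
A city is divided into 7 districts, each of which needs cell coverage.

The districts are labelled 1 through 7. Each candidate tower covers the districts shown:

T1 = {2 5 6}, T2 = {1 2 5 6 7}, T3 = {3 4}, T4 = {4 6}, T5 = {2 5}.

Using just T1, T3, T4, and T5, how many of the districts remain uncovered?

2

Union of T1, T3, T4, T5 = {2, 3, 4, 5, 6}.
Not covered: 1, 7 — 2 districts.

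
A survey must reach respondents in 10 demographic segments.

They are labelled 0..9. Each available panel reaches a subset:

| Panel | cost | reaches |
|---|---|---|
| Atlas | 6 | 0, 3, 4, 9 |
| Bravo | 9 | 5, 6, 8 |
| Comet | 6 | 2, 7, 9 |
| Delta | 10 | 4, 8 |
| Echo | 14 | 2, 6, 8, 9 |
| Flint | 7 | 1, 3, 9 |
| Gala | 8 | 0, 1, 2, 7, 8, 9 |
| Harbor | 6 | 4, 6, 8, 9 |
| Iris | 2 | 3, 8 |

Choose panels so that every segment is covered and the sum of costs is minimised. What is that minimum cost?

23

Atlas, Bravo, Gala together cover every segment (Atlas ∪ Bravo ∪ Gala = {0, 1, 2, 3, 4, 5, 6, 7, 8, 9}); total cost 6 + 9 + 8 = 23.
The greedy pick Iris, Gala, Harbor, Bravo costs 25; no covering selection beats 23.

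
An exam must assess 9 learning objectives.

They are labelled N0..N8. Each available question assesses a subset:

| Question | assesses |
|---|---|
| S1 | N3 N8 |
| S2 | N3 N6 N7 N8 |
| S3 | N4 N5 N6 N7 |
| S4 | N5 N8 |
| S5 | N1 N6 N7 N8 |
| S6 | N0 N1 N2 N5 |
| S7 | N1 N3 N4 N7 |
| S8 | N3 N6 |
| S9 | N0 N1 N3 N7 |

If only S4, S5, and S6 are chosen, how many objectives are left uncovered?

Union of S4, S5, S6 = {N0, N1, N2, N5, N6, N7, N8}.
Not covered: N3, N4 — 2 objectives.

2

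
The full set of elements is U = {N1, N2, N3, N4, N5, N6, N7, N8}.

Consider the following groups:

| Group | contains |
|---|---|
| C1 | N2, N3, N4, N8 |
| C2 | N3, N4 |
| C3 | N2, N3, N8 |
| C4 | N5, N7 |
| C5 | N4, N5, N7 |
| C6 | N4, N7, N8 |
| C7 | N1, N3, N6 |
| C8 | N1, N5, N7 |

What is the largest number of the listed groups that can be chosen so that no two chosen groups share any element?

C4, C7 are pairwise disjoint (C4={N5,N7}; C7={N1,N3,N6}).
Every remaining group overlaps one of these, and no 3 of the listed groups are pairwise disjoint, so 2 is the maximum.

2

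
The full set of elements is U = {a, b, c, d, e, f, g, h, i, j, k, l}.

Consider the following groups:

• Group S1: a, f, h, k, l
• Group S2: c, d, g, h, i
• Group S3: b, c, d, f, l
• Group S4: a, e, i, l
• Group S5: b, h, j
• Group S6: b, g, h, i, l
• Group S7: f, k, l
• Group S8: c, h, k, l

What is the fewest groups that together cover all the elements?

4

S2, S4, S5, and S7 cover everything between them: the union {a, b, c, d, e, f, g, h, i, j, k, l} is all of U.
Only S5 contains j, so S5 is forced; the remaining 9 elements need at least 3 more groups (each remaining group adds at most 4) — so at least 4 groups are needed, and 4 is optimal.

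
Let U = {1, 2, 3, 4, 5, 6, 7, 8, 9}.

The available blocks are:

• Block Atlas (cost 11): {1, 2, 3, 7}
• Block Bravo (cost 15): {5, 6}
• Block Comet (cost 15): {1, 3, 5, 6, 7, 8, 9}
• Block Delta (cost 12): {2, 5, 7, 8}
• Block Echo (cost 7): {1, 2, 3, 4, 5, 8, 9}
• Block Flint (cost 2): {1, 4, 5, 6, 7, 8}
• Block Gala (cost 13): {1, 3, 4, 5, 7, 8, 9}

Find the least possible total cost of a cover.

Echo, Flint together cover every point (Echo ∪ Flint = {1, 2, 3, 4, 5, 6, 7, 8, 9}); total cost 7 + 2 = 9.
No covering selection has total cost below 9.

9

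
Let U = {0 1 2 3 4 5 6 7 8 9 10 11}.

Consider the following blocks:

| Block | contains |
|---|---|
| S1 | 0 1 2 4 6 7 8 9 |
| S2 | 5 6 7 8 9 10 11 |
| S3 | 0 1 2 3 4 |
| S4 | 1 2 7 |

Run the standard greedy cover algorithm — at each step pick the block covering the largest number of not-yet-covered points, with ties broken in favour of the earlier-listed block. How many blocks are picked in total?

Greedy: pick S1 (covers 8 new) → pick S2 (covers 3 new) → pick S3 (covers 1 new). Total picks: 3.
(The true minimum cover uses only 2 blocks, so greedy is not optimal here.)

3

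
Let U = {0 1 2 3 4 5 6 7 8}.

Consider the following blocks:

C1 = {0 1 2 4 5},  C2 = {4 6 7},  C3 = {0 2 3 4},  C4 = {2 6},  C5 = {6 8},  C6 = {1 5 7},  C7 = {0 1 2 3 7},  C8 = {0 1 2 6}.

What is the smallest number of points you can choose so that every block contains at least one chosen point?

H = {1, 2, 6} meets every block (each contains at least one member of H), and |H| = 3.
The blocks C3, C5, C6 are pairwise disjoint, so any hitting set needs a separate point for each — at least 3. Hence 3 is optimal.

3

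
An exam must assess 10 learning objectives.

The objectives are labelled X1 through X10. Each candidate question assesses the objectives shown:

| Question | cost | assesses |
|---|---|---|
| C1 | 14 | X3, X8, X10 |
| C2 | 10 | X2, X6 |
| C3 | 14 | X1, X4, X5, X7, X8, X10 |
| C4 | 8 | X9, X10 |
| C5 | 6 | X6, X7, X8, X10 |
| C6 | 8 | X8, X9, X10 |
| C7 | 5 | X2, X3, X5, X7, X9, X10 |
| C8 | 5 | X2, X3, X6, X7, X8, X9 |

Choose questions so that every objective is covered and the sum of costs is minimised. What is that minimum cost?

C3, C8 together cover every objective (C3 ∪ C8 = {X1, X2, X3, X4, X5, X6, X7, X8, X9, X10}); total cost 14 + 5 = 19.
The greedy pick C7, C8, C3 costs 24; no covering selection beats 19.

19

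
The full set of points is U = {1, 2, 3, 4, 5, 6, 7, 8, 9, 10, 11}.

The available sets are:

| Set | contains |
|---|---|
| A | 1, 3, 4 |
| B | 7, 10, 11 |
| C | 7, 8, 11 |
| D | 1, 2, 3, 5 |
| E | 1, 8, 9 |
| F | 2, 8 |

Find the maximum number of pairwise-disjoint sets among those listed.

3

A, B, F are pairwise disjoint (A={1,3,4}; B={7,10,11}; F={2,8}).
Every remaining set overlaps one of these, and no 4 of the listed sets are pairwise disjoint, so 3 is the maximum.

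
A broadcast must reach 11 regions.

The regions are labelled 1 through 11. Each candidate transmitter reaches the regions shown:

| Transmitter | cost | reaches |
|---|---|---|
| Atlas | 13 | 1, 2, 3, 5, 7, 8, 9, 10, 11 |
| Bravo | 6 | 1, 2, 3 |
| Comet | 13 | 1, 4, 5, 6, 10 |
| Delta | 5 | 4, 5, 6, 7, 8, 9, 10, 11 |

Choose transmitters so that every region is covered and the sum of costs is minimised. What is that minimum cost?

11

Bravo, Delta together cover every region (Bravo ∪ Delta = {1, 2, 3, 4, 5, 6, 7, 8, 9, 10, 11}); total cost 6 + 5 = 11.
No covering selection has total cost below 11.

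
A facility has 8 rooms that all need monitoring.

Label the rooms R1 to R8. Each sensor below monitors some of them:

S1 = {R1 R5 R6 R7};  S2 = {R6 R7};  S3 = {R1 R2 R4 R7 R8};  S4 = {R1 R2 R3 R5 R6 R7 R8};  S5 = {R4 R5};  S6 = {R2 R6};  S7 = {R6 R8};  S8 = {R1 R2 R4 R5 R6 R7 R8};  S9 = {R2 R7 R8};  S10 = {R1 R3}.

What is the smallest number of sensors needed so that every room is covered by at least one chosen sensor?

2

Take {S3, S4}. Their union is {R1, R2, R3, R4, R5, R6, R7, R8}, which is all 8 rooms.
No single sensor has all 8 rooms (the largest, S4, has 7), so 2 is optimal.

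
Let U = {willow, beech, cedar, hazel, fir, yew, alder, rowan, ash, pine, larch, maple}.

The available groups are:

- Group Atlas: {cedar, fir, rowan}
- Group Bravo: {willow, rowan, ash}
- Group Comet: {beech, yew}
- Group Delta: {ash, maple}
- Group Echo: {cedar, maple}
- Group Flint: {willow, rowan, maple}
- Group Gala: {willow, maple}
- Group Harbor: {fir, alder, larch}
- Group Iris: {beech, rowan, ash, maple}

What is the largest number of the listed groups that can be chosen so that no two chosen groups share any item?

Bravo, Comet, Echo, Harbor are pairwise disjoint (Bravo={willow,rowan,ash}; Comet={beech,yew}; Echo={cedar,maple}; Harbor={fir,alder,larch}).
Every remaining group overlaps one of these, and no 5 of the listed groups are pairwise disjoint, so 4 is the maximum.

4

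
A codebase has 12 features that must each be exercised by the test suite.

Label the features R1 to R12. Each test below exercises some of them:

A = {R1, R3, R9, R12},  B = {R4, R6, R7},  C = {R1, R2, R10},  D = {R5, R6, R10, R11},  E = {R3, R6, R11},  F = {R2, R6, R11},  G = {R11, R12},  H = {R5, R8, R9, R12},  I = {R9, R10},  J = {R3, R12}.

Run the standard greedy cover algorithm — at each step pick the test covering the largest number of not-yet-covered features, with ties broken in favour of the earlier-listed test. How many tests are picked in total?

Greedy: pick A (covers 4 new) → pick D (covers 4 new) → pick B (covers 2 new) → pick C (covers 1 new) → pick H (covers 1 new). Total picks: 5.
(The true minimum cover uses only 4 tests, so greedy is not optimal here.)

5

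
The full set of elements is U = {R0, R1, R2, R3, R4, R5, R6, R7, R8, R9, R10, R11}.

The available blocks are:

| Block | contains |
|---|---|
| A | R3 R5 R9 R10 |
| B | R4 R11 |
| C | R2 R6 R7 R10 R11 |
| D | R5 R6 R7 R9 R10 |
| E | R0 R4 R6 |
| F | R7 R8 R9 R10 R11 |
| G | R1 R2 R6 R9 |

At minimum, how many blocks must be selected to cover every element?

Take {A, E, F, G}. Their union is {R0, R1, R2, R3, R4, R5, R6, R7, R8, R9, R10, R11}, which is all 12 elements.
Only F contains R8, so F is forced; the remaining 7 elements need at least 3 more blocks (each remaining block adds at most 3) — so at least 4 blocks are needed, and 4 is optimal.

4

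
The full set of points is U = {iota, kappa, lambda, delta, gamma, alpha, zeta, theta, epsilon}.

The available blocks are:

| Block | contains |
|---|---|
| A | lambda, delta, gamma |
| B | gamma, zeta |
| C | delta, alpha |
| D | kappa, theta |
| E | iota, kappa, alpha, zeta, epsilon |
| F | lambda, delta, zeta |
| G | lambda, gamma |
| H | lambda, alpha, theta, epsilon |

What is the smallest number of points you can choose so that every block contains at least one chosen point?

T = {delta, gamma, theta, epsilon} meets every block (each contains at least one member of T), and |T| = 4.
No choice of 3 points meets every block, so 4 is the minimum.

4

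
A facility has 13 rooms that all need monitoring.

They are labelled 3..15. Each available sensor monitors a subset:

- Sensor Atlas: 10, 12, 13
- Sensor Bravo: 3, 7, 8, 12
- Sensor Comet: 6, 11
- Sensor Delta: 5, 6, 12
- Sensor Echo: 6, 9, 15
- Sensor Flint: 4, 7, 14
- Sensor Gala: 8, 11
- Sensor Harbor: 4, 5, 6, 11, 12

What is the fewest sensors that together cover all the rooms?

Take {Atlas, Bravo, Echo, Flint, Harbor}. Their union is {3, 4, 5, 6, 7, 8, 9, 10, 11, 12, 13, 14, 15}, which is all 13 rooms.
No 4 of the 8 sensors cover everything (all 70 combinations miss at least one room), so 5 is optimal.

5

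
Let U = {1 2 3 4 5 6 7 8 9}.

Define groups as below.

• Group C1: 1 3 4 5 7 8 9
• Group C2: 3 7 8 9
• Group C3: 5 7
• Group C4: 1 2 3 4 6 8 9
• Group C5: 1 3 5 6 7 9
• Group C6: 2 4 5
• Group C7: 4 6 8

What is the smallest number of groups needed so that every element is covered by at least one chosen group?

2

Take {C4, C5}. Their union is {1, 2, 3, 4, 5, 6, 7, 8, 9}, which is all 9 elements.
No single group has all 9 elements (the largest, C1, has 7), so 2 is optimal.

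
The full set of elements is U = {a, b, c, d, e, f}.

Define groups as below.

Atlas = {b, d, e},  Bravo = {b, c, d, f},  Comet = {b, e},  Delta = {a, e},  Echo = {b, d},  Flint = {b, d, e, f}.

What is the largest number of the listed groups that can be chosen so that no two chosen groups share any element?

Delta, Echo are pairwise disjoint (Delta={a,e}; Echo={b,d}).
Every remaining group overlaps one of these, and no 3 of the listed groups are pairwise disjoint, so 2 is the maximum.

2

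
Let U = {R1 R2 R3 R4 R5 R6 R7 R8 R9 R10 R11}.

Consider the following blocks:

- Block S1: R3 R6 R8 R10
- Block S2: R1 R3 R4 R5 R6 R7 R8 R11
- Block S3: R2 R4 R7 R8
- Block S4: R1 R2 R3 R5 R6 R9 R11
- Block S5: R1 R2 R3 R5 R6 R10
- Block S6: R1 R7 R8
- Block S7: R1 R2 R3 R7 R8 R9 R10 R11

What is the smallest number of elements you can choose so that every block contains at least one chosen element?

2

Take H = {R1, R8}. Each listed block contains at least one of these, so H is a hitting set of size 2.
No single element lies in every block, so at least 2 are needed and 2 is optimal.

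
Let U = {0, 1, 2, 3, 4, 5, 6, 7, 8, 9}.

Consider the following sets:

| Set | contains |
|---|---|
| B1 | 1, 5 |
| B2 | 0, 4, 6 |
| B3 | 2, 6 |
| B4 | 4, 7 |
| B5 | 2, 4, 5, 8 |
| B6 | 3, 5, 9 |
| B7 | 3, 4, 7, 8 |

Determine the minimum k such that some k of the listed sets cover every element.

Take {B1, B2, B5, B6, B7}. Their union is {0, 1, 2, 3, 4, 5, 6, 7, 8, 9}, which is all 10 elements.
No 4 of the 7 sets cover everything (all 35 combinations miss at least one element), so 5 is optimal.

5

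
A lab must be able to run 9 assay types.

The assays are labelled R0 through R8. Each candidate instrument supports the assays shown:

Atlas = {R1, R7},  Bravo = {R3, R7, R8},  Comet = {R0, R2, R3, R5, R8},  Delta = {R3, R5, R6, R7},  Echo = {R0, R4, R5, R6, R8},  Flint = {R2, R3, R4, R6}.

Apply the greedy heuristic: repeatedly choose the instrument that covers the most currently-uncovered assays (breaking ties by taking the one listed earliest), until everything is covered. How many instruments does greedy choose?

Greedy: pick Comet (covers 5 new) → pick Atlas (covers 2 new) → pick Echo (covers 2 new). Total picks: 3.

3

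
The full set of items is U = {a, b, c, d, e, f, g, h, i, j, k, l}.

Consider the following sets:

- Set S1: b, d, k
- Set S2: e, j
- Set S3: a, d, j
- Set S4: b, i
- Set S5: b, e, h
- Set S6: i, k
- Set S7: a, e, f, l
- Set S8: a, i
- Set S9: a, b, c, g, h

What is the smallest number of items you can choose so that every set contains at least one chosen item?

4

The 4 items {b, d, e, i} hit every set.
No choice of 3 items meets every set, so 4 is the minimum.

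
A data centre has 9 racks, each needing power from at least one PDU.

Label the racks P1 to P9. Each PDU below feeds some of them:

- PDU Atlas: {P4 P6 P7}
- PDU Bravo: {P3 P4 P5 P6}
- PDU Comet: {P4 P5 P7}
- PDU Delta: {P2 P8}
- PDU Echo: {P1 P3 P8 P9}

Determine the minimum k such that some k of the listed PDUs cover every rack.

4

Atlas and Comet and Delta and Echo together: Atlas ∪ Comet ∪ Delta ∪ Echo = {P1, P2, P3, P4, P5, P6, P7, P8, P9} — every rack is covered.
No 3 of the 5 PDUs cover everything (all 10 combinations miss at least one rack), so 4 is optimal.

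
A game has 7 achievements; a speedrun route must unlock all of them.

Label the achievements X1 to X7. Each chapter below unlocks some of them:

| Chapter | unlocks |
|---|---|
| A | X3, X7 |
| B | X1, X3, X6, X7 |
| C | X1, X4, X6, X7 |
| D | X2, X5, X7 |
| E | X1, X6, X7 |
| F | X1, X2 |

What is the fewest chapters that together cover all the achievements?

Take {B, C, D}. Their union is {X1, X2, X3, X4, X5, X6, X7}, which is all 7 achievements.
Only C contains X4, so C is forced; the remaining 3 achievements need at least 2 more chapters (each remaining chapter adds at most 2) — so at least 3 chapters are needed, and 3 is optimal.

3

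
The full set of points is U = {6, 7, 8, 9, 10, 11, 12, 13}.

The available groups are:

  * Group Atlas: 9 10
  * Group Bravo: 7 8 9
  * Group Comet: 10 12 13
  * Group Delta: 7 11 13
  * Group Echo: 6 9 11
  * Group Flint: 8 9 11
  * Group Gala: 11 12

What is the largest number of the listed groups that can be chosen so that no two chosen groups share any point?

2

Bravo, Gala are pairwise disjoint (Bravo={7,8,9}; Gala={11,12}).
Every remaining group overlaps one of these, and no 3 of the listed groups are pairwise disjoint, so 2 is the maximum.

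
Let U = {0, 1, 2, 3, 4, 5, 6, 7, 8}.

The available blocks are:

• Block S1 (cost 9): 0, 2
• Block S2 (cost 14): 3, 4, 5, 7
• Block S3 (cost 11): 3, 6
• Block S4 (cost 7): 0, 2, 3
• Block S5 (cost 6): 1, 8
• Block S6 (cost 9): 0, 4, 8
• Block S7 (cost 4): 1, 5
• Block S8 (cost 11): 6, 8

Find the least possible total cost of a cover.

36

S2, S4, S7, S8 together cover every element (S2 ∪ S4 ∪ S7 ∪ S8 = {0, 1, 2, 3, 4, 5, 6, 7, 8}); total cost 14 + 7 + 4 + 11 = 36.
The greedy pick S7, S4, S6, S3, S2 costs 45; no covering selection beats 36.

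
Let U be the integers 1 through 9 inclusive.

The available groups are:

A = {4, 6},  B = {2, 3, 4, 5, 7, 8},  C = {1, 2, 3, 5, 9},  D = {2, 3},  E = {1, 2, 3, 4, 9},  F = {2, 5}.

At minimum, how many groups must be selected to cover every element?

3

A, B, and E cover everything between them: the union {1, 2, 3, 4, 5, 6, 7, 8, 9} is all of U.
Only A contains 6, so A is forced; the remaining 7 elements need at least 2 more groups (each remaining group adds at most 5) — so at least 3 groups are needed, and 3 is optimal.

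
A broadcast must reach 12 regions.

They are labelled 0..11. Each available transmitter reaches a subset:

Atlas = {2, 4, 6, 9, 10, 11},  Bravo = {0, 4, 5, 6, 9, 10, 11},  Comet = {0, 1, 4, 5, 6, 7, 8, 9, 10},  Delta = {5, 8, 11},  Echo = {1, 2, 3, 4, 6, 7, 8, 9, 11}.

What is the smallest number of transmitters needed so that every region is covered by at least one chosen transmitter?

2

Comet and Echo together: Comet ∪ Echo = {0, 1, 2, 3, 4, 5, 6, 7, 8, 9, 10, 11} — every region is covered.
No single transmitter has all 12 regions (the largest, Comet, has 9), so 2 is optimal.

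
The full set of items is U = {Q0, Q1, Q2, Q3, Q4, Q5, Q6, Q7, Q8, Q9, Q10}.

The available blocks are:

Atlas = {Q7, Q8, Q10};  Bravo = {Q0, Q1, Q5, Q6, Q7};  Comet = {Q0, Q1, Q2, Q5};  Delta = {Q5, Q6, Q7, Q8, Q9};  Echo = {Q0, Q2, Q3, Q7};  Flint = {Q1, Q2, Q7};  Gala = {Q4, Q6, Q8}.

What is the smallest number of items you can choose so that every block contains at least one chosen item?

The 3 items {Q1, Q7, Q8} hit every block.
No choice of 2 items meets every block, so 3 is the minimum.

3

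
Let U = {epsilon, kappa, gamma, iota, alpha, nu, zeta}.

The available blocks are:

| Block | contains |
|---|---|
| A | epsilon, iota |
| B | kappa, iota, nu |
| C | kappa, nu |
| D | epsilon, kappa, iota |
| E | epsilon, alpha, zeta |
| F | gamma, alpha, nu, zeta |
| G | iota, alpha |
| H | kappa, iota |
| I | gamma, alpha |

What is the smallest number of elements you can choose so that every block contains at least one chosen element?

Take T = {kappa, iota, alpha}. Each listed block contains at least one of these, so T is a hitting set of size 3.
The blocks A, C, I are pairwise disjoint, so any hitting set needs a separate element for each — at least 3. Hence 3 is optimal.

3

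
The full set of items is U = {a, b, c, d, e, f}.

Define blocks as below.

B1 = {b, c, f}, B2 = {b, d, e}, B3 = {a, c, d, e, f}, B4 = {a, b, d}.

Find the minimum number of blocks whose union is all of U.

2

B3 and B4 cover everything between them: the union {a, b, c, d, e, f} is all of U.
No single block has all 6 items (the largest, B3, has 5), so 2 is optimal.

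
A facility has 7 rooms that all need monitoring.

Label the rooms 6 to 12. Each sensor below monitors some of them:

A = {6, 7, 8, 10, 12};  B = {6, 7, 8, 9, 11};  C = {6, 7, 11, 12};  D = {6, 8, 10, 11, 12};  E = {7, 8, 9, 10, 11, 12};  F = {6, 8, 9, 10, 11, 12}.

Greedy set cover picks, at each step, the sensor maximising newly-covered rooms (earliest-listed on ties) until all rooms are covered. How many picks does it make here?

Greedy: pick E (covers 6 new) → pick A (covers 1 new). Total picks: 2.

2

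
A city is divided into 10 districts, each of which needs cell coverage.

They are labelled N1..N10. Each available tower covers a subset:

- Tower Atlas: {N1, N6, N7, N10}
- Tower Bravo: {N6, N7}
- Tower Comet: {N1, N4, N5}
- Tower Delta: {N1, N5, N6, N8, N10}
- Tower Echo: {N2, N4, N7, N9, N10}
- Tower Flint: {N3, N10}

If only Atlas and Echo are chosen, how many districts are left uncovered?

Union of Atlas, Echo = {N1, N2, N4, N6, N7, N9, N10}.
Not covered: N3, N5, N8 — 3 districts.

3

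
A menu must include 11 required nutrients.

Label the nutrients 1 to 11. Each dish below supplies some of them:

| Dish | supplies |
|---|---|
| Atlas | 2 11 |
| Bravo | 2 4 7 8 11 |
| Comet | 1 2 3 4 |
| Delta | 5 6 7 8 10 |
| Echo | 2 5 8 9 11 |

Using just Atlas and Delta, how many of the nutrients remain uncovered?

Union of Atlas, Delta = {2, 5, 6, 7, 8, 10, 11}.
Not covered: 1, 3, 4, 9 — 4 nutrients.

4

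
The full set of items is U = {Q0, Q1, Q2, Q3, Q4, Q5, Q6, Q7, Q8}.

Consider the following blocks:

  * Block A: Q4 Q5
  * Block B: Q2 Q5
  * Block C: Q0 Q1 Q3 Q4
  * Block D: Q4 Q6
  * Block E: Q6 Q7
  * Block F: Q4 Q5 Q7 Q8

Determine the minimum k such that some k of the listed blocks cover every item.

Take {B, C, D, F}. Their union is {Q0, Q1, Q2, Q3, Q4, Q5, Q6, Q7, Q8}, which is all 9 items.
No 3 of the 6 blocks cover everything (all 20 combinations miss at least one item), so 4 is optimal.

4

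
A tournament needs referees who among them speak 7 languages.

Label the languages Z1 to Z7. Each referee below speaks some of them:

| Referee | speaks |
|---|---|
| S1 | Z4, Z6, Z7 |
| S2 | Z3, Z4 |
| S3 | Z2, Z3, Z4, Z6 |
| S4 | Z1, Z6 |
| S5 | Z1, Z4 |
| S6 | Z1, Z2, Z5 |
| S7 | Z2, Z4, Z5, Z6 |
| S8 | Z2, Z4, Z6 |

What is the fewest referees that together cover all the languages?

3

Take {S1, S3, S6}. Their union is {Z1, Z2, Z3, Z4, Z5, Z6, Z7}, which is all 7 languages.
Only S1 contains Z7, so S1 is forced; the remaining 4 languages need at least 2 more referees (each remaining referee adds at most 3) — so at least 3 referees are needed, and 3 is optimal.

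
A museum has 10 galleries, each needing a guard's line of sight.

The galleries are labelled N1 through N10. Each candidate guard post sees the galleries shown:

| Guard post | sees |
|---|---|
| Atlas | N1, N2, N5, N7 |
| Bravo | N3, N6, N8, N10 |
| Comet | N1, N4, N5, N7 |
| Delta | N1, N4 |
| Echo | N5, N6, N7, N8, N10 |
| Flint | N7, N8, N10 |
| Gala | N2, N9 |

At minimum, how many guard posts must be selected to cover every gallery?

Take {Bravo, Comet, Gala}. Their union is {N1, N2, N3, N4, N5, N6, N7, N8, N9, N10}, which is all 10 galleries.
Only Bravo contains N3, so Bravo is forced; the remaining 6 galleries need at least 2 more guard posts (each remaining guard post adds at most 4) — so at least 3 guard posts are needed, and 3 is optimal.

3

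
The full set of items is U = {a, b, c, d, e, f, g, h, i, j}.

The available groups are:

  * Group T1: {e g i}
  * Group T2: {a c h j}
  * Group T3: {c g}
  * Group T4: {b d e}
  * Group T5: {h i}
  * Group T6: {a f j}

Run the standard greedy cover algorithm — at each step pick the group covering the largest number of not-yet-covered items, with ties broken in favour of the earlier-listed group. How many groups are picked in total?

4

Greedy: pick T2 (covers 4 new) → pick T1 (covers 3 new) → pick T4 (covers 2 new) → pick T6 (covers 1 new). Total picks: 4.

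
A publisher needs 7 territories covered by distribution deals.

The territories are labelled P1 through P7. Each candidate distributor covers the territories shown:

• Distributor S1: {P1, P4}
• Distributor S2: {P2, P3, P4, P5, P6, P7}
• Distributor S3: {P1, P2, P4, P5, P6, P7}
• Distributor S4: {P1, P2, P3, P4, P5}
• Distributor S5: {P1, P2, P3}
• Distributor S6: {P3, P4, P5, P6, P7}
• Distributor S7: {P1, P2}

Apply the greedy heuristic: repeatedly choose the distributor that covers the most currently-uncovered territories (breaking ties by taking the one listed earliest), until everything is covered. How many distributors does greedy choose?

Greedy: pick S2 (covers 6 new) → pick S1 (covers 1 new). Total picks: 2.

2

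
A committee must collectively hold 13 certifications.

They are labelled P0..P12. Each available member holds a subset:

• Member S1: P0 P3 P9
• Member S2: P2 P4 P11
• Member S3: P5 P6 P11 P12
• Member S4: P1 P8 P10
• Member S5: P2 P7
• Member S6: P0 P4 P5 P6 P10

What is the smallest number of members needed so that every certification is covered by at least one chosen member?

5

Take {S1, S3, S4, S5, S6}. Their union is {P0, P1, P2, P3, P4, P5, P6, P7, P8, P9, P10, P11, P12}, which is all 13 certifications.
No 4 of the 6 members cover everything (all 15 combinations miss at least one certification), so 5 is optimal.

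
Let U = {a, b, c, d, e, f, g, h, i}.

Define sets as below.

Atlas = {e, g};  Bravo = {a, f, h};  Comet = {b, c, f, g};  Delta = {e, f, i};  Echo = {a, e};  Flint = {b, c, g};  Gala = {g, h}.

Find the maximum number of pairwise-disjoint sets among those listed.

2

Echo, Flint are pairwise disjoint (Echo={a,e}; Flint={b,c,g}).
Every remaining set overlaps one of these, and no 3 of the listed sets are pairwise disjoint, so 2 is the maximum.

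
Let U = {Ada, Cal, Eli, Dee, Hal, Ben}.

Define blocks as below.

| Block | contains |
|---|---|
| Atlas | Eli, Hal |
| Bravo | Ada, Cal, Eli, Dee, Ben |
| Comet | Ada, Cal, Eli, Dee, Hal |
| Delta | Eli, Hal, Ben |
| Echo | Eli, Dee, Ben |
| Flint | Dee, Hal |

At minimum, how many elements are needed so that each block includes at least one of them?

Take H = {Hal, Ben}. Each listed block contains at least one of these, so H is a hitting set of size 2.
No single element lies in every block, so at least 2 are needed and 2 is optimal.

2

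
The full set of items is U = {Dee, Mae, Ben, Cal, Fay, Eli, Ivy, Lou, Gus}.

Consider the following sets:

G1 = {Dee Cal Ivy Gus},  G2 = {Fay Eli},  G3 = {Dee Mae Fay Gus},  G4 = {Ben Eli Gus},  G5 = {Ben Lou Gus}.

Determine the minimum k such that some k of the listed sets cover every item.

4

G1 and G3 and G4 and G5 together: G1 ∪ G3 ∪ G4 ∪ G5 = {Dee, Mae, Ben, Cal, Fay, Eli, Ivy, Lou, Gus} — every item is covered.
Only G3 contains Mae, so G3 is forced; the remaining 5 items need at least 3 more sets (each remaining set adds at most 2) — so at least 4 sets are needed, and 4 is optimal.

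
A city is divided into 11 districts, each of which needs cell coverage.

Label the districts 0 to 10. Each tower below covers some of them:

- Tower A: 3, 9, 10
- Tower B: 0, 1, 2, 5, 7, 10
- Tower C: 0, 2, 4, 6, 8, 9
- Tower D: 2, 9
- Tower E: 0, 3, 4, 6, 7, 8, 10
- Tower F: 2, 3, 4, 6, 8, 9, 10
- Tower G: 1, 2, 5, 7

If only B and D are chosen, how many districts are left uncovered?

Union of B, D = {0, 1, 2, 5, 7, 9, 10}.
Not covered: 3, 4, 6, 8 — 4 districts.

4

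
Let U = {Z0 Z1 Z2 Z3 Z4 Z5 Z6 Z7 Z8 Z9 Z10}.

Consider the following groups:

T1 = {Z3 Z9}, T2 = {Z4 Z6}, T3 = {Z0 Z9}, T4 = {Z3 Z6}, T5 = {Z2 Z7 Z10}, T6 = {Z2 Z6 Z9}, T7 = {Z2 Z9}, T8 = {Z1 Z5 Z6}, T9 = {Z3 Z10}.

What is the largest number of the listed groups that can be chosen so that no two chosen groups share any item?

3

T3, T5, T8 are pairwise disjoint (T3={Z0,Z9}; T5={Z2,Z7,Z10}; T8={Z1,Z5,Z6}).
Every remaining group overlaps one of these, and no 4 of the listed groups are pairwise disjoint, so 3 is the maximum.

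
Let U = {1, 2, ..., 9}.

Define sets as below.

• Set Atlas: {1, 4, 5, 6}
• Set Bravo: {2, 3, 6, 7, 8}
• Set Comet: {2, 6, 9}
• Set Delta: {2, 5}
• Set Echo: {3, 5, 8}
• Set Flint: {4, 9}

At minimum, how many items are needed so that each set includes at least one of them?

H = {2, 4, 5} meets every set (each contains at least one member of H), and |H| = 3.
No choice of 2 items meets every set, so 3 is the minimum.

3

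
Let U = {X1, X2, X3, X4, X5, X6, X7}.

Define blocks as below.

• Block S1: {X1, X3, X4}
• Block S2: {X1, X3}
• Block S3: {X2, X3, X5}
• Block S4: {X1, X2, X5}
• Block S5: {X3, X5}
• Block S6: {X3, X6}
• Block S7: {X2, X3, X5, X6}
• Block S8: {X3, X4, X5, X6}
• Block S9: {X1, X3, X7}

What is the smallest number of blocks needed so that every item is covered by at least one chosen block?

3

S3, S8, and S9 cover everything between them: the union {X1, X2, X3, X4, X5, X6, X7} is all of U.
Only S9 contains X7, so S9 is forced; the remaining 4 items need at least 2 more blocks (each remaining block adds at most 3) — so at least 3 blocks are needed, and 3 is optimal.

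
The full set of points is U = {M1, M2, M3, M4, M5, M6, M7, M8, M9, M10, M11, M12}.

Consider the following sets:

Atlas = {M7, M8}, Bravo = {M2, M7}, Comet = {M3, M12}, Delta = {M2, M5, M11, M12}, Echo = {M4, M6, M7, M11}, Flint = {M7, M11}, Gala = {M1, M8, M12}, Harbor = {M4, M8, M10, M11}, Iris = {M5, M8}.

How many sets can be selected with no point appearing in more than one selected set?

3

Comet, Flint, Iris are pairwise disjoint (Comet={M3,M12}; Flint={M7,M11}; Iris={M5,M8}).
Every remaining set overlaps one of these, and no 4 of the listed sets are pairwise disjoint, so 3 is the maximum.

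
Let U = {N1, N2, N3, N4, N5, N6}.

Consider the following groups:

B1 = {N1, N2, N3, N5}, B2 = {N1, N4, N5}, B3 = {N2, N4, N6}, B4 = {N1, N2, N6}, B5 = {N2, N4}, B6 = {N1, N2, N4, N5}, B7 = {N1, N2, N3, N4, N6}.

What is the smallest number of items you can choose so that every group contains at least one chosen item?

H = {N2, N5} meets every group (each contains at least one member of H), and |H| = 2.
No single item lies in every group, so at least 2 are needed and 2 is optimal.

2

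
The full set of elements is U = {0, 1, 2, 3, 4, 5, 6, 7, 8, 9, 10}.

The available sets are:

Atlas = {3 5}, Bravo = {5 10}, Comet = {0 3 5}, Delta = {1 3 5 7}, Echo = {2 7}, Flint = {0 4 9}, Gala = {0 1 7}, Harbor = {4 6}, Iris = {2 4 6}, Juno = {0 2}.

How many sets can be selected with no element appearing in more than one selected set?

Bravo, Echo, Harbor are pairwise disjoint (Bravo={5,10}; Echo={2,7}; Harbor={4,6}).
Every remaining set overlaps one of these, and no 4 of the listed sets are pairwise disjoint, so 3 is the maximum.

3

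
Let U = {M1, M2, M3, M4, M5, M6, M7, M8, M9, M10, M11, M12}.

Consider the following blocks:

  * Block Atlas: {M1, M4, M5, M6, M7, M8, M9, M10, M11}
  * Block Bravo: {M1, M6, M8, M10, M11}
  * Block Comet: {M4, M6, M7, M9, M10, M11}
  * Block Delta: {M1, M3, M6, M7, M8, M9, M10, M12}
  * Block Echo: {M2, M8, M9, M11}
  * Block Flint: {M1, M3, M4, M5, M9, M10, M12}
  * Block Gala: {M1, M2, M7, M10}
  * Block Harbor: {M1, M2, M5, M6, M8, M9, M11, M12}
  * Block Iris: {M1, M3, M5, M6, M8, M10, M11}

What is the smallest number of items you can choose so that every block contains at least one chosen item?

2

Take H = {M8, M10}. Each listed block contains at least one of these, so H is a hitting set of size 2.
No single item lies in every block, so at least 2 are needed and 2 is optimal.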